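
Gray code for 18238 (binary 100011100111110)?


Binary: 100011100111110
Gray code: G = B XOR (B >> 1)
B >> 1 = 010001110011111
100011100111110 XOR 010001110011111:
  1 XOR 0 = 1
  0 XOR 1 = 1
  0 XOR 0 = 0
  0 XOR 0 = 0
  1 XOR 0 = 1
  1 XOR 1 = 0
  1 XOR 1 = 0
  0 XOR 1 = 1
  0 XOR 0 = 0
  1 XOR 0 = 1
  1 XOR 1 = 0
  1 XOR 1 = 0
  1 XOR 1 = 0
  1 XOR 1 = 0
  0 XOR 1 = 1
= 110010010100001


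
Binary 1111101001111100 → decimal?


Positional values:
Bit 2: 1 × 2^2 = 4
Bit 3: 1 × 2^3 = 8
Bit 4: 1 × 2^4 = 16
Bit 5: 1 × 2^5 = 32
Bit 6: 1 × 2^6 = 64
Bit 9: 1 × 2^9 = 512
Bit 11: 1 × 2^11 = 2048
Bit 12: 1 × 2^12 = 4096
Bit 13: 1 × 2^13 = 8192
Bit 14: 1 × 2^14 = 16384
Bit 15: 1 × 2^15 = 32768
Sum = 4 + 8 + 16 + 32 + 64 + 512 + 2048 + 4096 + 8192 + 16384 + 32768
= 64124


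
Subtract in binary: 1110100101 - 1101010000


Align and subtract column by column (LSB to MSB, borrowing when needed):
  1110100101
- 1101010000
  ----------
  col 0: (1 - 0 borrow-in) - 0 → 1 - 0 = 1, borrow out 0
  col 1: (0 - 0 borrow-in) - 0 → 0 - 0 = 0, borrow out 0
  col 2: (1 - 0 borrow-in) - 0 → 1 - 0 = 1, borrow out 0
  col 3: (0 - 0 borrow-in) - 0 → 0 - 0 = 0, borrow out 0
  col 4: (0 - 0 borrow-in) - 1 → borrow from next column: (0+2) - 1 = 1, borrow out 1
  col 5: (1 - 1 borrow-in) - 0 → 0 - 0 = 0, borrow out 0
  col 6: (0 - 0 borrow-in) - 1 → borrow from next column: (0+2) - 1 = 1, borrow out 1
  col 7: (1 - 1 borrow-in) - 0 → 0 - 0 = 0, borrow out 0
  col 8: (1 - 0 borrow-in) - 1 → 1 - 1 = 0, borrow out 0
  col 9: (1 - 0 borrow-in) - 1 → 1 - 1 = 0, borrow out 0
Reading bits MSB→LSB: 0001010101
Strip leading zeros: 1010101
= 1010101


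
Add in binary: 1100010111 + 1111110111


Align and add column by column (LSB to MSB, carry propagating):
  01100010111
+ 01111110111
  -----------
  col 0: 1 + 1 + 0 (carry in) = 2 → bit 0, carry out 1
  col 1: 1 + 1 + 1 (carry in) = 3 → bit 1, carry out 1
  col 2: 1 + 1 + 1 (carry in) = 3 → bit 1, carry out 1
  col 3: 0 + 0 + 1 (carry in) = 1 → bit 1, carry out 0
  col 4: 1 + 1 + 0 (carry in) = 2 → bit 0, carry out 1
  col 5: 0 + 1 + 1 (carry in) = 2 → bit 0, carry out 1
  col 6: 0 + 1 + 1 (carry in) = 2 → bit 0, carry out 1
  col 7: 0 + 1 + 1 (carry in) = 2 → bit 0, carry out 1
  col 8: 1 + 1 + 1 (carry in) = 3 → bit 1, carry out 1
  col 9: 1 + 1 + 1 (carry in) = 3 → bit 1, carry out 1
  col 10: 0 + 0 + 1 (carry in) = 1 → bit 1, carry out 0
Reading bits MSB→LSB: 11100001110
Strip leading zeros: 11100001110
= 11100001110


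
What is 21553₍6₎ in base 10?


Positional values (base 6):
  3 × 6^0 = 3 × 1 = 3
  5 × 6^1 = 5 × 6 = 30
  5 × 6^2 = 5 × 36 = 180
  1 × 6^3 = 1 × 216 = 216
  2 × 6^4 = 2 × 1296 = 2592
Sum = 3 + 30 + 180 + 216 + 2592
= 3021


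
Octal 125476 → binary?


Each octal digit → 3 binary bits:
  1 = 001
  2 = 010
  5 = 101
  4 = 100
  7 = 111
  6 = 110
Concatenate: 001 010 101 100 111 110
= 001010101100111110


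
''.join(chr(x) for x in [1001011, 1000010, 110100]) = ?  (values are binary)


Codes (binary): 1001011 1000010 110100
Per-code ASCII lookup:
  1001011 = 75  (range 65-90: uppercase, 75 - 65 = 10) → 'K'
  1000010 = 66  (range 65-90: uppercase, 66 - 65 = 1) → 'B'
  110100 = 52  (range 48-57: digits, 52 - 48 = 4) → '4'
= 'KB4'


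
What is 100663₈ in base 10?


Positional values:
Position 0: 3 × 8^0 = 3
Position 1: 6 × 8^1 = 48
Position 2: 6 × 8^2 = 384
Position 3: 0 × 8^3 = 0
Position 4: 0 × 8^4 = 0
Position 5: 1 × 8^5 = 32768
Sum = 3 + 48 + 384 + 0 + 0 + 32768
= 33203


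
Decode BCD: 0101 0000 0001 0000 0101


Each 4-bit group → digit:
  0101 → 5
  0000 → 0
  0001 → 1
  0000 → 0
  0101 → 5
= 50105


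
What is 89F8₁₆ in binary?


Each hex digit → 4 binary bits:
  8 = 1000
  9 = 1001
  F = 1111
  8 = 1000
Concatenate: 1000 1001 1111 1000
= 1000100111111000


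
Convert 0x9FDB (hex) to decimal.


Positional values:
Position 0: B × 16^0 = 11 × 1 = 11
Position 1: D × 16^1 = 13 × 16 = 208
Position 2: F × 16^2 = 15 × 256 = 3840
Position 3: 9 × 16^3 = 9 × 4096 = 36864
Sum = 11 + 208 + 3840 + 36864
= 40923


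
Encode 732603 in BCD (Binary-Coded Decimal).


Each digit → 4-bit binary:
  7 → 0111
  3 → 0011
  2 → 0010
  6 → 0110
  0 → 0000
  3 → 0011
= 0111 0011 0010 0110 0000 0011


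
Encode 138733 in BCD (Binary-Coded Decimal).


Each digit → 4-bit binary:
  1 → 0001
  3 → 0011
  8 → 1000
  7 → 0111
  3 → 0011
  3 → 0011
= 0001 0011 1000 0111 0011 0011


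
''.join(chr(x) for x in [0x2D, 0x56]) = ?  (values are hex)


Codes (hex): 0x2D 0x56
Per-code ASCII lookup:
  0x2D = 45  (special character) → '-'
  0x56 = 86  (range 65-90: uppercase, 86 - 65 = 21) → 'V'
= '-V'


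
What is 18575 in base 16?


Divide by 16 repeatedly:
18575 ÷ 16 = 1160 remainder 15 (F)
1160 ÷ 16 = 72 remainder 8 (8)
72 ÷ 16 = 4 remainder 8 (8)
4 ÷ 16 = 0 remainder 4 (4)
Reading remainders bottom-up:
= 0x488F


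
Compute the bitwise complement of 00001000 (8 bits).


Original: 00001000
Invert all bits:
  bit 0: 0 → 1
  bit 1: 0 → 1
  bit 2: 0 → 1
  bit 3: 0 → 1
  bit 4: 1 → 0
  bit 5: 0 → 1
  bit 6: 0 → 1
  bit 7: 0 → 1
= 11110111


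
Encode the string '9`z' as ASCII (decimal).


String: '9`z'  (3 characters)
Per-character ASCII lookup:
  '9': digits start at 48: '9' = 48 + 9 = 57
  '`': special character: '`' = 96
  'z': lowercase starts at 97: 'z' = 97 + 25 = 122
= 57 96 122


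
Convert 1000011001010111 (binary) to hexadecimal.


Group into 4-bit nibbles: 1000011001010111
  1000 = 8
  0110 = 6
  0101 = 5
  0111 = 7
= 0x8657


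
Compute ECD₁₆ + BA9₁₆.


Align and add column by column (LSB to MSB, each column mod 16 with carry):
  0ECD
+ 0BA9
  ----
  col 0: D(13) + 9(9) + 0 (carry in) = 22 → 6(6), carry out 1
  col 1: C(12) + A(10) + 1 (carry in) = 23 → 7(7), carry out 1
  col 2: E(14) + B(11) + 1 (carry in) = 26 → A(10), carry out 1
  col 3: 0(0) + 0(0) + 1 (carry in) = 1 → 1(1), carry out 0
Reading digits MSB→LSB: 1A76
Strip leading zeros: 1A76
= 0x1A76


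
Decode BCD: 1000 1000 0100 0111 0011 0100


Each 4-bit group → digit:
  1000 → 8
  1000 → 8
  0100 → 4
  0111 → 7
  0011 → 3
  0100 → 4
= 884734


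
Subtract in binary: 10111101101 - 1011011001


Align and subtract column by column (LSB to MSB, borrowing when needed):
  10111101101
- 01011011001
  -----------
  col 0: (1 - 0 borrow-in) - 1 → 1 - 1 = 0, borrow out 0
  col 1: (0 - 0 borrow-in) - 0 → 0 - 0 = 0, borrow out 0
  col 2: (1 - 0 borrow-in) - 0 → 1 - 0 = 1, borrow out 0
  col 3: (1 - 0 borrow-in) - 1 → 1 - 1 = 0, borrow out 0
  col 4: (0 - 0 borrow-in) - 1 → borrow from next column: (0+2) - 1 = 1, borrow out 1
  col 5: (1 - 1 borrow-in) - 0 → 0 - 0 = 0, borrow out 0
  col 6: (1 - 0 borrow-in) - 1 → 1 - 1 = 0, borrow out 0
  col 7: (1 - 0 borrow-in) - 1 → 1 - 1 = 0, borrow out 0
  col 8: (1 - 0 borrow-in) - 0 → 1 - 0 = 1, borrow out 0
  col 9: (0 - 0 borrow-in) - 1 → borrow from next column: (0+2) - 1 = 1, borrow out 1
  col 10: (1 - 1 borrow-in) - 0 → 0 - 0 = 0, borrow out 0
Reading bits MSB→LSB: 01100010100
Strip leading zeros: 1100010100
= 1100010100


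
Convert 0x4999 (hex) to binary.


Each hex digit → 4 binary bits:
  4 = 0100
  9 = 1001
  9 = 1001
  9 = 1001
Concatenate: 0100 1001 1001 1001
= 0100100110011001


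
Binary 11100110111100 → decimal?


Positional values:
Bit 2: 1 × 2^2 = 4
Bit 3: 1 × 2^3 = 8
Bit 4: 1 × 2^4 = 16
Bit 5: 1 × 2^5 = 32
Bit 7: 1 × 2^7 = 128
Bit 8: 1 × 2^8 = 256
Bit 11: 1 × 2^11 = 2048
Bit 12: 1 × 2^12 = 4096
Bit 13: 1 × 2^13 = 8192
Sum = 4 + 8 + 16 + 32 + 128 + 256 + 2048 + 4096 + 8192
= 14780


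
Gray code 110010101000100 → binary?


Gray code: 110010101000100
MSB stays the same: 1
Each subsequent bit = prev_binary XOR current_gray:
  B[1] = 1 XOR 1 = 0
  B[2] = 0 XOR 0 = 0
  B[3] = 0 XOR 0 = 0
  B[4] = 0 XOR 1 = 1
  B[5] = 1 XOR 0 = 1
  B[6] = 1 XOR 1 = 0
  B[7] = 0 XOR 0 = 0
  B[8] = 0 XOR 1 = 1
  B[9] = 1 XOR 0 = 1
  B[10] = 1 XOR 0 = 1
  B[11] = 1 XOR 0 = 1
  B[12] = 1 XOR 1 = 0
  B[13] = 0 XOR 0 = 0
  B[14] = 0 XOR 0 = 0
= 100011001111000 (18040 decimal)


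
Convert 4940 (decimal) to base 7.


Divide by 7 repeatedly:
4940 ÷ 7 = 705 remainder 5
705 ÷ 7 = 100 remainder 5
100 ÷ 7 = 14 remainder 2
14 ÷ 7 = 2 remainder 0
2 ÷ 7 = 0 remainder 2
Reading remainders bottom-up:
= 20255


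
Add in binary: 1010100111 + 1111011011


Align and add column by column (LSB to MSB, carry propagating):
  01010100111
+ 01111011011
  -----------
  col 0: 1 + 1 + 0 (carry in) = 2 → bit 0, carry out 1
  col 1: 1 + 1 + 1 (carry in) = 3 → bit 1, carry out 1
  col 2: 1 + 0 + 1 (carry in) = 2 → bit 0, carry out 1
  col 3: 0 + 1 + 1 (carry in) = 2 → bit 0, carry out 1
  col 4: 0 + 1 + 1 (carry in) = 2 → bit 0, carry out 1
  col 5: 1 + 0 + 1 (carry in) = 2 → bit 0, carry out 1
  col 6: 0 + 1 + 1 (carry in) = 2 → bit 0, carry out 1
  col 7: 1 + 1 + 1 (carry in) = 3 → bit 1, carry out 1
  col 8: 0 + 1 + 1 (carry in) = 2 → bit 0, carry out 1
  col 9: 1 + 1 + 1 (carry in) = 3 → bit 1, carry out 1
  col 10: 0 + 0 + 1 (carry in) = 1 → bit 1, carry out 0
Reading bits MSB→LSB: 11010000010
Strip leading zeros: 11010000010
= 11010000010


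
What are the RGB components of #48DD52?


Hex: #48DD52
R = 48₁₆ = 72
G = DD₁₆ = 221
B = 52₁₆ = 82
= RGB(72, 221, 82)


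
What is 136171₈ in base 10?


Positional values:
Position 0: 1 × 8^0 = 1
Position 1: 7 × 8^1 = 56
Position 2: 1 × 8^2 = 64
Position 3: 6 × 8^3 = 3072
Position 4: 3 × 8^4 = 12288
Position 5: 1 × 8^5 = 32768
Sum = 1 + 56 + 64 + 3072 + 12288 + 32768
= 48249


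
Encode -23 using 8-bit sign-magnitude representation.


Sign bit: 1 (negative)
Magnitude: 23 = 0010111
= 10010111


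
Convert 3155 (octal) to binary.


Each octal digit → 3 binary bits:
  3 = 011
  1 = 001
  5 = 101
  5 = 101
Concatenate: 011 001 101 101
= 011001101101


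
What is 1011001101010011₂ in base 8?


Group into 3-bit groups: 001011001101010011
  001 = 1
  011 = 3
  001 = 1
  101 = 5
  010 = 2
  011 = 3
= 0o131523


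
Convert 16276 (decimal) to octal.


Divide by 8 repeatedly:
16276 ÷ 8 = 2034 remainder 4
2034 ÷ 8 = 254 remainder 2
254 ÷ 8 = 31 remainder 6
31 ÷ 8 = 3 remainder 7
3 ÷ 8 = 0 remainder 3
Reading remainders bottom-up:
= 0o37624


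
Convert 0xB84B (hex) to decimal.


Positional values:
Position 0: B × 16^0 = 11 × 1 = 11
Position 1: 4 × 16^1 = 4 × 16 = 64
Position 2: 8 × 16^2 = 8 × 256 = 2048
Position 3: B × 16^3 = 11 × 4096 = 45056
Sum = 11 + 64 + 2048 + 45056
= 47179


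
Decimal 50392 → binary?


Divide by 2 repeatedly:
50392 ÷ 2 = 25196 remainder 0
25196 ÷ 2 = 12598 remainder 0
12598 ÷ 2 = 6299 remainder 0
6299 ÷ 2 = 3149 remainder 1
3149 ÷ 2 = 1574 remainder 1
1574 ÷ 2 = 787 remainder 0
787 ÷ 2 = 393 remainder 1
393 ÷ 2 = 196 remainder 1
196 ÷ 2 = 98 remainder 0
98 ÷ 2 = 49 remainder 0
49 ÷ 2 = 24 remainder 1
24 ÷ 2 = 12 remainder 0
12 ÷ 2 = 6 remainder 0
6 ÷ 2 = 3 remainder 0
3 ÷ 2 = 1 remainder 1
1 ÷ 2 = 0 remainder 1
Reading remainders bottom-up:
= 1100010011011000


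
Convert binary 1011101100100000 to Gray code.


Binary: 1011101100100000
Gray code: G = B XOR (B >> 1)
B >> 1 = 0101110110010000
1011101100100000 XOR 0101110110010000:
  1 XOR 0 = 1
  0 XOR 1 = 1
  1 XOR 0 = 1
  1 XOR 1 = 0
  1 XOR 1 = 0
  0 XOR 1 = 1
  1 XOR 0 = 1
  1 XOR 1 = 0
  0 XOR 1 = 1
  0 XOR 0 = 0
  1 XOR 0 = 1
  0 XOR 1 = 1
  0 XOR 0 = 0
  0 XOR 0 = 0
  0 XOR 0 = 0
  0 XOR 0 = 0
= 1110011010110000


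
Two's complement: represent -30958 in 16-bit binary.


Original: 0111100011101110
Step 1 - Invert all bits: 1000011100010001
Step 2 - Add 1: 1000011100010001 + 1
= 1000011100010010 (represents -30958)


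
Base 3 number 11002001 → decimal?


Positional values (base 3):
  1 × 3^0 = 1 × 1 = 1
  0 × 3^1 = 0 × 3 = 0
  0 × 3^2 = 0 × 9 = 0
  2 × 3^3 = 2 × 27 = 54
  0 × 3^4 = 0 × 81 = 0
  0 × 3^5 = 0 × 243 = 0
  1 × 3^6 = 1 × 729 = 729
  1 × 3^7 = 1 × 2187 = 2187
Sum = 1 + 0 + 0 + 54 + 0 + 0 + 729 + 2187
= 2971


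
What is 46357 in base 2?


Divide by 2 repeatedly:
46357 ÷ 2 = 23178 remainder 1
23178 ÷ 2 = 11589 remainder 0
11589 ÷ 2 = 5794 remainder 1
5794 ÷ 2 = 2897 remainder 0
2897 ÷ 2 = 1448 remainder 1
1448 ÷ 2 = 724 remainder 0
724 ÷ 2 = 362 remainder 0
362 ÷ 2 = 181 remainder 0
181 ÷ 2 = 90 remainder 1
90 ÷ 2 = 45 remainder 0
45 ÷ 2 = 22 remainder 1
22 ÷ 2 = 11 remainder 0
11 ÷ 2 = 5 remainder 1
5 ÷ 2 = 2 remainder 1
2 ÷ 2 = 1 remainder 0
1 ÷ 2 = 0 remainder 1
Reading remainders bottom-up:
= 1011010100010101


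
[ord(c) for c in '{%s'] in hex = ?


String: '{%s'  (3 characters)
Per-character ASCII lookup:
  '{': special character: '{' = 123 → 0x7B
  '%': special character: '%' = 37 → 0x25
  's': lowercase starts at 97: 's' = 97 + 18 = 115 → 0x73
= 0x7B 0x25 0x73


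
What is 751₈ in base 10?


Positional values:
Position 0: 1 × 8^0 = 1
Position 1: 5 × 8^1 = 40
Position 2: 7 × 8^2 = 448
Sum = 1 + 40 + 448
= 489


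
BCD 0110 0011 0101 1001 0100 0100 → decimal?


Each 4-bit group → digit:
  0110 → 6
  0011 → 3
  0101 → 5
  1001 → 9
  0100 → 4
  0100 → 4
= 635944


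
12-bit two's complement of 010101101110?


Original: 010101101110
Step 1 - Invert all bits: 101010010001
Step 2 - Add 1: 101010010001 + 1
= 101010010010 (represents -1390)


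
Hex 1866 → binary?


Each hex digit → 4 binary bits:
  1 = 0001
  8 = 1000
  6 = 0110
  6 = 0110
Concatenate: 0001 1000 0110 0110
= 0001100001100110


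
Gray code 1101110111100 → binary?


Gray code: 1101110111100
MSB stays the same: 1
Each subsequent bit = prev_binary XOR current_gray:
  B[1] = 1 XOR 1 = 0
  B[2] = 0 XOR 0 = 0
  B[3] = 0 XOR 1 = 1
  B[4] = 1 XOR 1 = 0
  B[5] = 0 XOR 1 = 1
  B[6] = 1 XOR 0 = 1
  B[7] = 1 XOR 1 = 0
  B[8] = 0 XOR 1 = 1
  B[9] = 1 XOR 1 = 0
  B[10] = 0 XOR 1 = 1
  B[11] = 1 XOR 0 = 1
  B[12] = 1 XOR 0 = 1
= 1001011010111 (4823 decimal)


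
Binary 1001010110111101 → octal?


Group into 3-bit groups: 001001010110111101
  001 = 1
  001 = 1
  010 = 2
  110 = 6
  111 = 7
  101 = 5
= 0o112675


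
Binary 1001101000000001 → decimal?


Positional values:
Bit 0: 1 × 2^0 = 1
Bit 9: 1 × 2^9 = 512
Bit 11: 1 × 2^11 = 2048
Bit 12: 1 × 2^12 = 4096
Bit 15: 1 × 2^15 = 32768
Sum = 1 + 512 + 2048 + 4096 + 32768
= 39425


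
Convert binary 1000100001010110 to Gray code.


Binary: 1000100001010110
Gray code: G = B XOR (B >> 1)
B >> 1 = 0100010000101011
1000100001010110 XOR 0100010000101011:
  1 XOR 0 = 1
  0 XOR 1 = 1
  0 XOR 0 = 0
  0 XOR 0 = 0
  1 XOR 0 = 1
  0 XOR 1 = 1
  0 XOR 0 = 0
  0 XOR 0 = 0
  0 XOR 0 = 0
  1 XOR 0 = 1
  0 XOR 1 = 1
  1 XOR 0 = 1
  0 XOR 1 = 1
  1 XOR 0 = 1
  1 XOR 1 = 0
  0 XOR 1 = 1
= 1100110001111101


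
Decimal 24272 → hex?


Divide by 16 repeatedly:
24272 ÷ 16 = 1517 remainder 0 (0)
1517 ÷ 16 = 94 remainder 13 (D)
94 ÷ 16 = 5 remainder 14 (E)
5 ÷ 16 = 0 remainder 5 (5)
Reading remainders bottom-up:
= 0x5ED0


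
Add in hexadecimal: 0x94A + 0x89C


Align and add column by column (LSB to MSB, each column mod 16 with carry):
  094A
+ 089C
  ----
  col 0: A(10) + C(12) + 0 (carry in) = 22 → 6(6), carry out 1
  col 1: 4(4) + 9(9) + 1 (carry in) = 14 → E(14), carry out 0
  col 2: 9(9) + 8(8) + 0 (carry in) = 17 → 1(1), carry out 1
  col 3: 0(0) + 0(0) + 1 (carry in) = 1 → 1(1), carry out 0
Reading digits MSB→LSB: 11E6
Strip leading zeros: 11E6
= 0x11E6


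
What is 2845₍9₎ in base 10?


Positional values (base 9):
  5 × 9^0 = 5 × 1 = 5
  4 × 9^1 = 4 × 9 = 36
  8 × 9^2 = 8 × 81 = 648
  2 × 9^3 = 2 × 729 = 1458
Sum = 5 + 36 + 648 + 1458
= 2147


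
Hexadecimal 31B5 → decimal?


Positional values:
Position 0: 5 × 16^0 = 5 × 1 = 5
Position 1: B × 16^1 = 11 × 16 = 176
Position 2: 1 × 16^2 = 1 × 256 = 256
Position 3: 3 × 16^3 = 3 × 4096 = 12288
Sum = 5 + 176 + 256 + 12288
= 12725


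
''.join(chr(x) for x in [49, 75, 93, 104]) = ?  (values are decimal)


Codes (decimal): 49 75 93 104
Per-code ASCII lookup:
  49  (range 48-57: digits, 49 - 48 = 1) → '1'
  75  (range 65-90: uppercase, 75 - 65 = 10) → 'K'
  93  (special character) → ']'
  104  (range 97-122: lowercase, 104 - 97 = 7) → 'h'
= '1K]h'


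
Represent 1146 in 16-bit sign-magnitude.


Sign bit: 0 (positive)
Magnitude: 1146 = 000010001111010
= 0000010001111010


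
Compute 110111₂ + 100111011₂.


Align and add column by column (LSB to MSB, carry propagating):
  0000110111
+ 0100111011
  ----------
  col 0: 1 + 1 + 0 (carry in) = 2 → bit 0, carry out 1
  col 1: 1 + 1 + 1 (carry in) = 3 → bit 1, carry out 1
  col 2: 1 + 0 + 1 (carry in) = 2 → bit 0, carry out 1
  col 3: 0 + 1 + 1 (carry in) = 2 → bit 0, carry out 1
  col 4: 1 + 1 + 1 (carry in) = 3 → bit 1, carry out 1
  col 5: 1 + 1 + 1 (carry in) = 3 → bit 1, carry out 1
  col 6: 0 + 0 + 1 (carry in) = 1 → bit 1, carry out 0
  col 7: 0 + 0 + 0 (carry in) = 0 → bit 0, carry out 0
  col 8: 0 + 1 + 0 (carry in) = 1 → bit 1, carry out 0
  col 9: 0 + 0 + 0 (carry in) = 0 → bit 0, carry out 0
Reading bits MSB→LSB: 0101110010
Strip leading zeros: 101110010
= 101110010


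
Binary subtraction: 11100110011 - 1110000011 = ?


Align and subtract column by column (LSB to MSB, borrowing when needed):
  11100110011
- 01110000011
  -----------
  col 0: (1 - 0 borrow-in) - 1 → 1 - 1 = 0, borrow out 0
  col 1: (1 - 0 borrow-in) - 1 → 1 - 1 = 0, borrow out 0
  col 2: (0 - 0 borrow-in) - 0 → 0 - 0 = 0, borrow out 0
  col 3: (0 - 0 borrow-in) - 0 → 0 - 0 = 0, borrow out 0
  col 4: (1 - 0 borrow-in) - 0 → 1 - 0 = 1, borrow out 0
  col 5: (1 - 0 borrow-in) - 0 → 1 - 0 = 1, borrow out 0
  col 6: (0 - 0 borrow-in) - 0 → 0 - 0 = 0, borrow out 0
  col 7: (0 - 0 borrow-in) - 1 → borrow from next column: (0+2) - 1 = 1, borrow out 1
  col 8: (1 - 1 borrow-in) - 1 → borrow from next column: (0+2) - 1 = 1, borrow out 1
  col 9: (1 - 1 borrow-in) - 1 → borrow from next column: (0+2) - 1 = 1, borrow out 1
  col 10: (1 - 1 borrow-in) - 0 → 0 - 0 = 0, borrow out 0
Reading bits MSB→LSB: 01110110000
Strip leading zeros: 1110110000
= 1110110000


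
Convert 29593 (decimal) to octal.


Divide by 8 repeatedly:
29593 ÷ 8 = 3699 remainder 1
3699 ÷ 8 = 462 remainder 3
462 ÷ 8 = 57 remainder 6
57 ÷ 8 = 7 remainder 1
7 ÷ 8 = 0 remainder 7
Reading remainders bottom-up:
= 0o71631


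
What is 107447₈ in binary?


Each octal digit → 3 binary bits:
  1 = 001
  0 = 000
  7 = 111
  4 = 100
  4 = 100
  7 = 111
Concatenate: 001 000 111 100 100 111
= 001000111100100111


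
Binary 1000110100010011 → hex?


Group into 4-bit nibbles: 1000110100010011
  1000 = 8
  1101 = D
  0001 = 1
  0011 = 3
= 0x8D13


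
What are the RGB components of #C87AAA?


Hex: #C87AAA
R = C8₁₆ = 200
G = 7A₁₆ = 122
B = AA₁₆ = 170
= RGB(200, 122, 170)


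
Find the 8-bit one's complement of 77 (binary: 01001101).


Original: 01001101
Invert all bits:
  bit 0: 0 → 1
  bit 1: 1 → 0
  bit 2: 0 → 1
  bit 3: 0 → 1
  bit 4: 1 → 0
  bit 5: 1 → 0
  bit 6: 0 → 1
  bit 7: 1 → 0
= 10110010


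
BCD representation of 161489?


Each digit → 4-bit binary:
  1 → 0001
  6 → 0110
  1 → 0001
  4 → 0100
  8 → 1000
  9 → 1001
= 0001 0110 0001 0100 1000 1001


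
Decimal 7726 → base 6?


Divide by 6 repeatedly:
7726 ÷ 6 = 1287 remainder 4
1287 ÷ 6 = 214 remainder 3
214 ÷ 6 = 35 remainder 4
35 ÷ 6 = 5 remainder 5
5 ÷ 6 = 0 remainder 5
Reading remainders bottom-up:
= 55434


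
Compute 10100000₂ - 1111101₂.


Align and subtract column by column (LSB to MSB, borrowing when needed):
  10100000
- 01111101
  --------
  col 0: (0 - 0 borrow-in) - 1 → borrow from next column: (0+2) - 1 = 1, borrow out 1
  col 1: (0 - 1 borrow-in) - 0 → borrow from next column: (-1+2) - 0 = 1, borrow out 1
  col 2: (0 - 1 borrow-in) - 1 → borrow from next column: (-1+2) - 1 = 0, borrow out 1
  col 3: (0 - 1 borrow-in) - 1 → borrow from next column: (-1+2) - 1 = 0, borrow out 1
  col 4: (0 - 1 borrow-in) - 1 → borrow from next column: (-1+2) - 1 = 0, borrow out 1
  col 5: (1 - 1 borrow-in) - 1 → borrow from next column: (0+2) - 1 = 1, borrow out 1
  col 6: (0 - 1 borrow-in) - 1 → borrow from next column: (-1+2) - 1 = 0, borrow out 1
  col 7: (1 - 1 borrow-in) - 0 → 0 - 0 = 0, borrow out 0
Reading bits MSB→LSB: 00100011
Strip leading zeros: 100011
= 100011


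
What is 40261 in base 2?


Divide by 2 repeatedly:
40261 ÷ 2 = 20130 remainder 1
20130 ÷ 2 = 10065 remainder 0
10065 ÷ 2 = 5032 remainder 1
5032 ÷ 2 = 2516 remainder 0
2516 ÷ 2 = 1258 remainder 0
1258 ÷ 2 = 629 remainder 0
629 ÷ 2 = 314 remainder 1
314 ÷ 2 = 157 remainder 0
157 ÷ 2 = 78 remainder 1
78 ÷ 2 = 39 remainder 0
39 ÷ 2 = 19 remainder 1
19 ÷ 2 = 9 remainder 1
9 ÷ 2 = 4 remainder 1
4 ÷ 2 = 2 remainder 0
2 ÷ 2 = 1 remainder 0
1 ÷ 2 = 0 remainder 1
Reading remainders bottom-up:
= 1001110101000101


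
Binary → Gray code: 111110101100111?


Binary: 111110101100111
Gray code: G = B XOR (B >> 1)
B >> 1 = 011111010110011
111110101100111 XOR 011111010110011:
  1 XOR 0 = 1
  1 XOR 1 = 0
  1 XOR 1 = 0
  1 XOR 1 = 0
  1 XOR 1 = 0
  0 XOR 1 = 1
  1 XOR 0 = 1
  0 XOR 1 = 1
  1 XOR 0 = 1
  1 XOR 1 = 0
  0 XOR 1 = 1
  0 XOR 0 = 0
  1 XOR 0 = 1
  1 XOR 1 = 0
  1 XOR 1 = 0
= 100001111010100


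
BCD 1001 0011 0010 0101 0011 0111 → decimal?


Each 4-bit group → digit:
  1001 → 9
  0011 → 3
  0010 → 2
  0101 → 5
  0011 → 3
  0111 → 7
= 932537


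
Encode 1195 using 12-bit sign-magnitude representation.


Sign bit: 0 (positive)
Magnitude: 1195 = 10010101011
= 010010101011


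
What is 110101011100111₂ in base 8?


Group into 3-bit groups: 110101011100111
  110 = 6
  101 = 5
  011 = 3
  100 = 4
  111 = 7
= 0o65347


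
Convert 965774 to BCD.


Each digit → 4-bit binary:
  9 → 1001
  6 → 0110
  5 → 0101
  7 → 0111
  7 → 0111
  4 → 0100
= 1001 0110 0101 0111 0111 0100


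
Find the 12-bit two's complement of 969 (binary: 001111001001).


Original: 001111001001
Step 1 - Invert all bits: 110000110110
Step 2 - Add 1: 110000110110 + 1
= 110000110111 (represents -969)


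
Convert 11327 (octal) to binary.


Each octal digit → 3 binary bits:
  1 = 001
  1 = 001
  3 = 011
  2 = 010
  7 = 111
Concatenate: 001 001 011 010 111
= 001001011010111


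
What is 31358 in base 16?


Divide by 16 repeatedly:
31358 ÷ 16 = 1959 remainder 14 (E)
1959 ÷ 16 = 122 remainder 7 (7)
122 ÷ 16 = 7 remainder 10 (A)
7 ÷ 16 = 0 remainder 7 (7)
Reading remainders bottom-up:
= 0x7A7E


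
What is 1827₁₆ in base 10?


Positional values:
Position 0: 7 × 16^0 = 7 × 1 = 7
Position 1: 2 × 16^1 = 2 × 16 = 32
Position 2: 8 × 16^2 = 8 × 256 = 2048
Position 3: 1 × 16^3 = 1 × 4096 = 4096
Sum = 7 + 32 + 2048 + 4096
= 6183


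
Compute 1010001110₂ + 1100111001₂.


Align and add column by column (LSB to MSB, carry propagating):
  01010001110
+ 01100111001
  -----------
  col 0: 0 + 1 + 0 (carry in) = 1 → bit 1, carry out 0
  col 1: 1 + 0 + 0 (carry in) = 1 → bit 1, carry out 0
  col 2: 1 + 0 + 0 (carry in) = 1 → bit 1, carry out 0
  col 3: 1 + 1 + 0 (carry in) = 2 → bit 0, carry out 1
  col 4: 0 + 1 + 1 (carry in) = 2 → bit 0, carry out 1
  col 5: 0 + 1 + 1 (carry in) = 2 → bit 0, carry out 1
  col 6: 0 + 0 + 1 (carry in) = 1 → bit 1, carry out 0
  col 7: 1 + 0 + 0 (carry in) = 1 → bit 1, carry out 0
  col 8: 0 + 1 + 0 (carry in) = 1 → bit 1, carry out 0
  col 9: 1 + 1 + 0 (carry in) = 2 → bit 0, carry out 1
  col 10: 0 + 0 + 1 (carry in) = 1 → bit 1, carry out 0
Reading bits MSB→LSB: 10111000111
Strip leading zeros: 10111000111
= 10111000111


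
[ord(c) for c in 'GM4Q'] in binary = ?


String: 'GM4Q'  (4 characters)
Per-character ASCII lookup:
  'G': uppercase starts at 65: 'G' = 65 + 6 = 71 → 1000111
  'M': uppercase starts at 65: 'M' = 65 + 12 = 77 → 1001101
  '4': digits start at 48: '4' = 48 + 4 = 52 → 110100
  'Q': uppercase starts at 65: 'Q' = 65 + 16 = 81 → 1010001
= 1000111 1001101 110100 1010001


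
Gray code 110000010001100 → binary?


Gray code: 110000010001100
MSB stays the same: 1
Each subsequent bit = prev_binary XOR current_gray:
  B[1] = 1 XOR 1 = 0
  B[2] = 0 XOR 0 = 0
  B[3] = 0 XOR 0 = 0
  B[4] = 0 XOR 0 = 0
  B[5] = 0 XOR 0 = 0
  B[6] = 0 XOR 0 = 0
  B[7] = 0 XOR 1 = 1
  B[8] = 1 XOR 0 = 1
  B[9] = 1 XOR 0 = 1
  B[10] = 1 XOR 0 = 1
  B[11] = 1 XOR 1 = 0
  B[12] = 0 XOR 1 = 1
  B[13] = 1 XOR 0 = 1
  B[14] = 1 XOR 0 = 1
= 100000011110111 (16631 decimal)


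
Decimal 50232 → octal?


Divide by 8 repeatedly:
50232 ÷ 8 = 6279 remainder 0
6279 ÷ 8 = 784 remainder 7
784 ÷ 8 = 98 remainder 0
98 ÷ 8 = 12 remainder 2
12 ÷ 8 = 1 remainder 4
1 ÷ 8 = 0 remainder 1
Reading remainders bottom-up:
= 0o142070


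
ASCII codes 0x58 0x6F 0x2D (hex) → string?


Codes (hex): 0x58 0x6F 0x2D
Per-code ASCII lookup:
  0x58 = 88  (range 65-90: uppercase, 88 - 65 = 23) → 'X'
  0x6F = 111  (range 97-122: lowercase, 111 - 97 = 14) → 'o'
  0x2D = 45  (special character) → '-'
= 'Xo-'


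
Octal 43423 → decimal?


Positional values:
Position 0: 3 × 8^0 = 3
Position 1: 2 × 8^1 = 16
Position 2: 4 × 8^2 = 256
Position 3: 3 × 8^3 = 1536
Position 4: 4 × 8^4 = 16384
Sum = 3 + 16 + 256 + 1536 + 16384
= 18195


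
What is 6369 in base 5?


Divide by 5 repeatedly:
6369 ÷ 5 = 1273 remainder 4
1273 ÷ 5 = 254 remainder 3
254 ÷ 5 = 50 remainder 4
50 ÷ 5 = 10 remainder 0
10 ÷ 5 = 2 remainder 0
2 ÷ 5 = 0 remainder 2
Reading remainders bottom-up:
= 200434


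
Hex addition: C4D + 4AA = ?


Align and add column by column (LSB to MSB, each column mod 16 with carry):
  0C4D
+ 04AA
  ----
  col 0: D(13) + A(10) + 0 (carry in) = 23 → 7(7), carry out 1
  col 1: 4(4) + A(10) + 1 (carry in) = 15 → F(15), carry out 0
  col 2: C(12) + 4(4) + 0 (carry in) = 16 → 0(0), carry out 1
  col 3: 0(0) + 0(0) + 1 (carry in) = 1 → 1(1), carry out 0
Reading digits MSB→LSB: 10F7
Strip leading zeros: 10F7
= 0x10F7


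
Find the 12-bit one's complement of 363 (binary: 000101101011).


Original: 000101101011
Invert all bits:
  bit 0: 0 → 1
  bit 1: 0 → 1
  bit 2: 0 → 1
  bit 3: 1 → 0
  bit 4: 0 → 1
  bit 5: 1 → 0
  bit 6: 1 → 0
  bit 7: 0 → 1
  bit 8: 1 → 0
  bit 9: 0 → 1
  bit 10: 1 → 0
  bit 11: 1 → 0
= 111010010100


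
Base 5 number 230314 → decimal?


Positional values (base 5):
  4 × 5^0 = 4 × 1 = 4
  1 × 5^1 = 1 × 5 = 5
  3 × 5^2 = 3 × 25 = 75
  0 × 5^3 = 0 × 125 = 0
  3 × 5^4 = 3 × 625 = 1875
  2 × 5^5 = 2 × 3125 = 6250
Sum = 4 + 5 + 75 + 0 + 1875 + 6250
= 8209


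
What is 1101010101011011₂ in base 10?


Positional values:
Bit 0: 1 × 2^0 = 1
Bit 1: 1 × 2^1 = 2
Bit 3: 1 × 2^3 = 8
Bit 4: 1 × 2^4 = 16
Bit 6: 1 × 2^6 = 64
Bit 8: 1 × 2^8 = 256
Bit 10: 1 × 2^10 = 1024
Bit 12: 1 × 2^12 = 4096
Bit 14: 1 × 2^14 = 16384
Bit 15: 1 × 2^15 = 32768
Sum = 1 + 2 + 8 + 16 + 64 + 256 + 1024 + 4096 + 16384 + 32768
= 54619


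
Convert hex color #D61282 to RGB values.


Hex: #D61282
R = D6₁₆ = 214
G = 12₁₆ = 18
B = 82₁₆ = 130
= RGB(214, 18, 130)


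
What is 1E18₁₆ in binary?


Each hex digit → 4 binary bits:
  1 = 0001
  E = 1110
  1 = 0001
  8 = 1000
Concatenate: 0001 1110 0001 1000
= 0001111000011000


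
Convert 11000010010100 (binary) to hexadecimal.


Group into 4-bit nibbles: 0011000010010100
  0011 = 3
  0000 = 0
  1001 = 9
  0100 = 4
= 0x3094


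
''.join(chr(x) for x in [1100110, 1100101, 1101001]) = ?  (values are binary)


Codes (binary): 1100110 1100101 1101001
Per-code ASCII lookup:
  1100110 = 102  (range 97-122: lowercase, 102 - 97 = 5) → 'f'
  1100101 = 101  (range 97-122: lowercase, 101 - 97 = 4) → 'e'
  1101001 = 105  (range 97-122: lowercase, 105 - 97 = 8) → 'i'
= 'fei'


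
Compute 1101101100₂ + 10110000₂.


Align and add column by column (LSB to MSB, carry propagating):
  01101101100
+ 00010110000
  -----------
  col 0: 0 + 0 + 0 (carry in) = 0 → bit 0, carry out 0
  col 1: 0 + 0 + 0 (carry in) = 0 → bit 0, carry out 0
  col 2: 1 + 0 + 0 (carry in) = 1 → bit 1, carry out 0
  col 3: 1 + 0 + 0 (carry in) = 1 → bit 1, carry out 0
  col 4: 0 + 1 + 0 (carry in) = 1 → bit 1, carry out 0
  col 5: 1 + 1 + 0 (carry in) = 2 → bit 0, carry out 1
  col 6: 1 + 0 + 1 (carry in) = 2 → bit 0, carry out 1
  col 7: 0 + 1 + 1 (carry in) = 2 → bit 0, carry out 1
  col 8: 1 + 0 + 1 (carry in) = 2 → bit 0, carry out 1
  col 9: 1 + 0 + 1 (carry in) = 2 → bit 0, carry out 1
  col 10: 0 + 0 + 1 (carry in) = 1 → bit 1, carry out 0
Reading bits MSB→LSB: 10000011100
Strip leading zeros: 10000011100
= 10000011100


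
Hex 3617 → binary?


Each hex digit → 4 binary bits:
  3 = 0011
  6 = 0110
  1 = 0001
  7 = 0111
Concatenate: 0011 0110 0001 0111
= 0011011000010111


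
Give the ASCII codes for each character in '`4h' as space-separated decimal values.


String: '`4h'  (3 characters)
Per-character ASCII lookup:
  '`': special character: '`' = 96
  '4': digits start at 48: '4' = 48 + 4 = 52
  'h': lowercase starts at 97: 'h' = 97 + 7 = 104
= 96 52 104


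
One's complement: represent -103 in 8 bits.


Original: 01100111
Invert all bits:
  bit 0: 0 → 1
  bit 1: 1 → 0
  bit 2: 1 → 0
  bit 3: 0 → 1
  bit 4: 0 → 1
  bit 5: 1 → 0
  bit 6: 1 → 0
  bit 7: 1 → 0
= 10011000


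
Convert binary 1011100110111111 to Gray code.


Binary: 1011100110111111
Gray code: G = B XOR (B >> 1)
B >> 1 = 0101110011011111
1011100110111111 XOR 0101110011011111:
  1 XOR 0 = 1
  0 XOR 1 = 1
  1 XOR 0 = 1
  1 XOR 1 = 0
  1 XOR 1 = 0
  0 XOR 1 = 1
  0 XOR 0 = 0
  1 XOR 0 = 1
  1 XOR 1 = 0
  0 XOR 1 = 1
  1 XOR 0 = 1
  1 XOR 1 = 0
  1 XOR 1 = 0
  1 XOR 1 = 0
  1 XOR 1 = 0
  1 XOR 1 = 0
= 1110010101100000


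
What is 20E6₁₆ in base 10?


Positional values:
Position 0: 6 × 16^0 = 6 × 1 = 6
Position 1: E × 16^1 = 14 × 16 = 224
Position 2: 0 × 16^2 = 0 × 256 = 0
Position 3: 2 × 16^3 = 2 × 4096 = 8192
Sum = 6 + 224 + 0 + 8192
= 8422


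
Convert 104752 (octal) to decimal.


Positional values:
Position 0: 2 × 8^0 = 2
Position 1: 5 × 8^1 = 40
Position 2: 7 × 8^2 = 448
Position 3: 4 × 8^3 = 2048
Position 4: 0 × 8^4 = 0
Position 5: 1 × 8^5 = 32768
Sum = 2 + 40 + 448 + 2048 + 0 + 32768
= 35306


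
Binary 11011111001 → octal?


Group into 3-bit groups: 011011111001
  011 = 3
  011 = 3
  111 = 7
  001 = 1
= 0o3371


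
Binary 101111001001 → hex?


Group into 4-bit nibbles: 101111001001
  1011 = B
  1100 = C
  1001 = 9
= 0xBC9


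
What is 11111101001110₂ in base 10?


Positional values:
Bit 1: 1 × 2^1 = 2
Bit 2: 1 × 2^2 = 4
Bit 3: 1 × 2^3 = 8
Bit 6: 1 × 2^6 = 64
Bit 8: 1 × 2^8 = 256
Bit 9: 1 × 2^9 = 512
Bit 10: 1 × 2^10 = 1024
Bit 11: 1 × 2^11 = 2048
Bit 12: 1 × 2^12 = 4096
Bit 13: 1 × 2^13 = 8192
Sum = 2 + 4 + 8 + 64 + 256 + 512 + 1024 + 2048 + 4096 + 8192
= 16206


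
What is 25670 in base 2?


Divide by 2 repeatedly:
25670 ÷ 2 = 12835 remainder 0
12835 ÷ 2 = 6417 remainder 1
6417 ÷ 2 = 3208 remainder 1
3208 ÷ 2 = 1604 remainder 0
1604 ÷ 2 = 802 remainder 0
802 ÷ 2 = 401 remainder 0
401 ÷ 2 = 200 remainder 1
200 ÷ 2 = 100 remainder 0
100 ÷ 2 = 50 remainder 0
50 ÷ 2 = 25 remainder 0
25 ÷ 2 = 12 remainder 1
12 ÷ 2 = 6 remainder 0
6 ÷ 2 = 3 remainder 0
3 ÷ 2 = 1 remainder 1
1 ÷ 2 = 0 remainder 1
Reading remainders bottom-up:
= 110010001000110


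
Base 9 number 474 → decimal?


Positional values (base 9):
  4 × 9^0 = 4 × 1 = 4
  7 × 9^1 = 7 × 9 = 63
  4 × 9^2 = 4 × 81 = 324
Sum = 4 + 63 + 324
= 391


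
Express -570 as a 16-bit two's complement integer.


Original: 0000001000111010
Step 1 - Invert all bits: 1111110111000101
Step 2 - Add 1: 1111110111000101 + 1
= 1111110111000110 (represents -570)


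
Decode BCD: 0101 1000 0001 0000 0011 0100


Each 4-bit group → digit:
  0101 → 5
  1000 → 8
  0001 → 1
  0000 → 0
  0011 → 3
  0100 → 4
= 581034


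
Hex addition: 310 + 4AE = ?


Align and add column by column (LSB to MSB, each column mod 16 with carry):
  0310
+ 04AE
  ----
  col 0: 0(0) + E(14) + 0 (carry in) = 14 → E(14), carry out 0
  col 1: 1(1) + A(10) + 0 (carry in) = 11 → B(11), carry out 0
  col 2: 3(3) + 4(4) + 0 (carry in) = 7 → 7(7), carry out 0
  col 3: 0(0) + 0(0) + 0 (carry in) = 0 → 0(0), carry out 0
Reading digits MSB→LSB: 07BE
Strip leading zeros: 7BE
= 0x7BE


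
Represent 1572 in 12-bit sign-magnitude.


Sign bit: 0 (positive)
Magnitude: 1572 = 11000100100
= 011000100100


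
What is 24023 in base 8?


Divide by 8 repeatedly:
24023 ÷ 8 = 3002 remainder 7
3002 ÷ 8 = 375 remainder 2
375 ÷ 8 = 46 remainder 7
46 ÷ 8 = 5 remainder 6
5 ÷ 8 = 0 remainder 5
Reading remainders bottom-up:
= 0o56727


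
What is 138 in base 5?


Divide by 5 repeatedly:
138 ÷ 5 = 27 remainder 3
27 ÷ 5 = 5 remainder 2
5 ÷ 5 = 1 remainder 0
1 ÷ 5 = 0 remainder 1
Reading remainders bottom-up:
= 1023


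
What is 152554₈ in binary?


Each octal digit → 3 binary bits:
  1 = 001
  5 = 101
  2 = 010
  5 = 101
  5 = 101
  4 = 100
Concatenate: 001 101 010 101 101 100
= 001101010101101100


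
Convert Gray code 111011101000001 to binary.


Gray code: 111011101000001
MSB stays the same: 1
Each subsequent bit = prev_binary XOR current_gray:
  B[1] = 1 XOR 1 = 0
  B[2] = 0 XOR 1 = 1
  B[3] = 1 XOR 0 = 1
  B[4] = 1 XOR 1 = 0
  B[5] = 0 XOR 1 = 1
  B[6] = 1 XOR 1 = 0
  B[7] = 0 XOR 0 = 0
  B[8] = 0 XOR 1 = 1
  B[9] = 1 XOR 0 = 1
  B[10] = 1 XOR 0 = 1
  B[11] = 1 XOR 0 = 1
  B[12] = 1 XOR 0 = 1
  B[13] = 1 XOR 0 = 1
  B[14] = 1 XOR 1 = 0
= 101101001111110 (23166 decimal)


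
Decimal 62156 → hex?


Divide by 16 repeatedly:
62156 ÷ 16 = 3884 remainder 12 (C)
3884 ÷ 16 = 242 remainder 12 (C)
242 ÷ 16 = 15 remainder 2 (2)
15 ÷ 16 = 0 remainder 15 (F)
Reading remainders bottom-up:
= 0xF2CC


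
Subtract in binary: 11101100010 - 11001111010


Align and subtract column by column (LSB to MSB, borrowing when needed):
  11101100010
- 11001111010
  -----------
  col 0: (0 - 0 borrow-in) - 0 → 0 - 0 = 0, borrow out 0
  col 1: (1 - 0 borrow-in) - 1 → 1 - 1 = 0, borrow out 0
  col 2: (0 - 0 borrow-in) - 0 → 0 - 0 = 0, borrow out 0
  col 3: (0 - 0 borrow-in) - 1 → borrow from next column: (0+2) - 1 = 1, borrow out 1
  col 4: (0 - 1 borrow-in) - 1 → borrow from next column: (-1+2) - 1 = 0, borrow out 1
  col 5: (1 - 1 borrow-in) - 1 → borrow from next column: (0+2) - 1 = 1, borrow out 1
  col 6: (1 - 1 borrow-in) - 1 → borrow from next column: (0+2) - 1 = 1, borrow out 1
  col 7: (0 - 1 borrow-in) - 0 → borrow from next column: (-1+2) - 0 = 1, borrow out 1
  col 8: (1 - 1 borrow-in) - 0 → 0 - 0 = 0, borrow out 0
  col 9: (1 - 0 borrow-in) - 1 → 1 - 1 = 0, borrow out 0
  col 10: (1 - 0 borrow-in) - 1 → 1 - 1 = 0, borrow out 0
Reading bits MSB→LSB: 00011101000
Strip leading zeros: 11101000
= 11101000


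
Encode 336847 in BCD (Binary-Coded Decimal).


Each digit → 4-bit binary:
  3 → 0011
  3 → 0011
  6 → 0110
  8 → 1000
  4 → 0100
  7 → 0111
= 0011 0011 0110 1000 0100 0111


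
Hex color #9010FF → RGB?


Hex: #9010FF
R = 90₁₆ = 144
G = 10₁₆ = 16
B = FF₁₆ = 255
= RGB(144, 16, 255)


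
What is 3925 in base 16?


Divide by 16 repeatedly:
3925 ÷ 16 = 245 remainder 5 (5)
245 ÷ 16 = 15 remainder 5 (5)
15 ÷ 16 = 0 remainder 15 (F)
Reading remainders bottom-up:
= 0xF55


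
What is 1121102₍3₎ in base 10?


Positional values (base 3):
  2 × 3^0 = 2 × 1 = 2
  0 × 3^1 = 0 × 3 = 0
  1 × 3^2 = 1 × 9 = 9
  1 × 3^3 = 1 × 27 = 27
  2 × 3^4 = 2 × 81 = 162
  1 × 3^5 = 1 × 243 = 243
  1 × 3^6 = 1 × 729 = 729
Sum = 2 + 0 + 9 + 27 + 162 + 243 + 729
= 1172


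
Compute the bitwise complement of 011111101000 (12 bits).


Original: 011111101000
Invert all bits:
  bit 0: 0 → 1
  bit 1: 1 → 0
  bit 2: 1 → 0
  bit 3: 1 → 0
  bit 4: 1 → 0
  bit 5: 1 → 0
  bit 6: 1 → 0
  bit 7: 0 → 1
  bit 8: 1 → 0
  bit 9: 0 → 1
  bit 10: 0 → 1
  bit 11: 0 → 1
= 100000010111


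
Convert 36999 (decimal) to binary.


Divide by 2 repeatedly:
36999 ÷ 2 = 18499 remainder 1
18499 ÷ 2 = 9249 remainder 1
9249 ÷ 2 = 4624 remainder 1
4624 ÷ 2 = 2312 remainder 0
2312 ÷ 2 = 1156 remainder 0
1156 ÷ 2 = 578 remainder 0
578 ÷ 2 = 289 remainder 0
289 ÷ 2 = 144 remainder 1
144 ÷ 2 = 72 remainder 0
72 ÷ 2 = 36 remainder 0
36 ÷ 2 = 18 remainder 0
18 ÷ 2 = 9 remainder 0
9 ÷ 2 = 4 remainder 1
4 ÷ 2 = 2 remainder 0
2 ÷ 2 = 1 remainder 0
1 ÷ 2 = 0 remainder 1
Reading remainders bottom-up:
= 1001000010000111


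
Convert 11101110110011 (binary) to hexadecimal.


Group into 4-bit nibbles: 0011101110110011
  0011 = 3
  1011 = B
  1011 = B
  0011 = 3
= 0x3BB3


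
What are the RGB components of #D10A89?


Hex: #D10A89
R = D1₁₆ = 209
G = 0A₁₆ = 10
B = 89₁₆ = 137
= RGB(209, 10, 137)


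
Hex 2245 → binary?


Each hex digit → 4 binary bits:
  2 = 0010
  2 = 0010
  4 = 0100
  5 = 0101
Concatenate: 0010 0010 0100 0101
= 0010001001000101


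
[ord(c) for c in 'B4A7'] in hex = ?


String: 'B4A7'  (4 characters)
Per-character ASCII lookup:
  'B': uppercase starts at 65: 'B' = 65 + 1 = 66 → 0x42
  '4': digits start at 48: '4' = 48 + 4 = 52 → 0x34
  'A': uppercase starts at 65: 'A' = 65 + 0 = 65 → 0x41
  '7': digits start at 48: '7' = 48 + 7 = 55 → 0x37
= 0x42 0x34 0x41 0x37


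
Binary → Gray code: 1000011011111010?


Binary: 1000011011111010
Gray code: G = B XOR (B >> 1)
B >> 1 = 0100001101111101
1000011011111010 XOR 0100001101111101:
  1 XOR 0 = 1
  0 XOR 1 = 1
  0 XOR 0 = 0
  0 XOR 0 = 0
  0 XOR 0 = 0
  1 XOR 0 = 1
  1 XOR 1 = 0
  0 XOR 1 = 1
  1 XOR 0 = 1
  1 XOR 1 = 0
  1 XOR 1 = 0
  1 XOR 1 = 0
  1 XOR 1 = 0
  0 XOR 1 = 1
  1 XOR 0 = 1
  0 XOR 1 = 1
= 1100010110000111


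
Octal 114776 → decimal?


Positional values:
Position 0: 6 × 8^0 = 6
Position 1: 7 × 8^1 = 56
Position 2: 7 × 8^2 = 448
Position 3: 4 × 8^3 = 2048
Position 4: 1 × 8^4 = 4096
Position 5: 1 × 8^5 = 32768
Sum = 6 + 56 + 448 + 2048 + 4096 + 32768
= 39422


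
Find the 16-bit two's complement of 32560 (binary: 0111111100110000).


Original: 0111111100110000
Step 1 - Invert all bits: 1000000011001111
Step 2 - Add 1: 1000000011001111 + 1
= 1000000011010000 (represents -32560)


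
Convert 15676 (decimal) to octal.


Divide by 8 repeatedly:
15676 ÷ 8 = 1959 remainder 4
1959 ÷ 8 = 244 remainder 7
244 ÷ 8 = 30 remainder 4
30 ÷ 8 = 3 remainder 6
3 ÷ 8 = 0 remainder 3
Reading remainders bottom-up:
= 0o36474


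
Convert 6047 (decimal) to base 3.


Divide by 3 repeatedly:
6047 ÷ 3 = 2015 remainder 2
2015 ÷ 3 = 671 remainder 2
671 ÷ 3 = 223 remainder 2
223 ÷ 3 = 74 remainder 1
74 ÷ 3 = 24 remainder 2
24 ÷ 3 = 8 remainder 0
8 ÷ 3 = 2 remainder 2
2 ÷ 3 = 0 remainder 2
Reading remainders bottom-up:
= 22021222


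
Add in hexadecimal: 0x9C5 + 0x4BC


Align and add column by column (LSB to MSB, each column mod 16 with carry):
  09C5
+ 04BC
  ----
  col 0: 5(5) + C(12) + 0 (carry in) = 17 → 1(1), carry out 1
  col 1: C(12) + B(11) + 1 (carry in) = 24 → 8(8), carry out 1
  col 2: 9(9) + 4(4) + 1 (carry in) = 14 → E(14), carry out 0
  col 3: 0(0) + 0(0) + 0 (carry in) = 0 → 0(0), carry out 0
Reading digits MSB→LSB: 0E81
Strip leading zeros: E81
= 0xE81


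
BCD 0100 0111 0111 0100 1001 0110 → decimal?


Each 4-bit group → digit:
  0100 → 4
  0111 → 7
  0111 → 7
  0100 → 4
  1001 → 9
  0110 → 6
= 477496


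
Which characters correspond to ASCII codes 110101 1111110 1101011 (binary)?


Codes (binary): 110101 1111110 1101011
Per-code ASCII lookup:
  110101 = 53  (range 48-57: digits, 53 - 48 = 5) → '5'
  1111110 = 126  (special character) → '~'
  1101011 = 107  (range 97-122: lowercase, 107 - 97 = 10) → 'k'
= '5~k'
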